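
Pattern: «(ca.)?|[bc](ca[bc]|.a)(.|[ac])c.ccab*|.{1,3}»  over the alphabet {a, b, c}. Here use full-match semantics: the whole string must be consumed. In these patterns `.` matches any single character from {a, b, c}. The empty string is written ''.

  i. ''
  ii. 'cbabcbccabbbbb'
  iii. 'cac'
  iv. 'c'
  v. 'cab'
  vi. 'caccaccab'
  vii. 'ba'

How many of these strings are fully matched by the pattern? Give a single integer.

i → match
ii → match
iii → match
iv → match
v → match
vi → no match
vii → match
Total matched: 6

6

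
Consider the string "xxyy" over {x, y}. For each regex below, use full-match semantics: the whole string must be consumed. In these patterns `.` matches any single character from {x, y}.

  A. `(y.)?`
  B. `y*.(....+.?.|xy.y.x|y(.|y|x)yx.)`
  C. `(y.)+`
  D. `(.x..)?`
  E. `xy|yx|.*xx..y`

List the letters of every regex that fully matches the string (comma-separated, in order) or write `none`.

D

A → no match
B → no match
C → no match — must start with "y"
D → match
E → no match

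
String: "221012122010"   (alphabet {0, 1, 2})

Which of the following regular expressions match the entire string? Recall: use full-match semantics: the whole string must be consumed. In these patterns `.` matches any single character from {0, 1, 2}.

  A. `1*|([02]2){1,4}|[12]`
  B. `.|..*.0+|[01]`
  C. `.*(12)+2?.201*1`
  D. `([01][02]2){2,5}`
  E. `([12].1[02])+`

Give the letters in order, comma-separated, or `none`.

B, E

A → no match
B → match
C → no match — must end with "1"
D → no match — must end with "2"
E → match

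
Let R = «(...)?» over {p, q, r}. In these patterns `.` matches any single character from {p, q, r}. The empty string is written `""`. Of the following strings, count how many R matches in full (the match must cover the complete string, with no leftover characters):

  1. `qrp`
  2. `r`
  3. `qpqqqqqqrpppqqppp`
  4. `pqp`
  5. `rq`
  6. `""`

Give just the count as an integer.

3

1 → match
2 → no match
3 → no match
4 → match
5 → no match
6 → match
Total matched: 3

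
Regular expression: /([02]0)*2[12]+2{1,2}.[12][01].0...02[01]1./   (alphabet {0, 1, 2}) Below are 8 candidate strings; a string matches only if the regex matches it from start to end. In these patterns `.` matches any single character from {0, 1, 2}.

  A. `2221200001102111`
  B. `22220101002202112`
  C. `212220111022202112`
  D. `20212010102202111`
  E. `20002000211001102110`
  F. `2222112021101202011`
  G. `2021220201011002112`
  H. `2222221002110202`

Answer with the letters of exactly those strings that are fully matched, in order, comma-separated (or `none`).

A, B, C, G

A → match
B → match
C → match
D → no match
E → no match
F → no match
G → match
H → no match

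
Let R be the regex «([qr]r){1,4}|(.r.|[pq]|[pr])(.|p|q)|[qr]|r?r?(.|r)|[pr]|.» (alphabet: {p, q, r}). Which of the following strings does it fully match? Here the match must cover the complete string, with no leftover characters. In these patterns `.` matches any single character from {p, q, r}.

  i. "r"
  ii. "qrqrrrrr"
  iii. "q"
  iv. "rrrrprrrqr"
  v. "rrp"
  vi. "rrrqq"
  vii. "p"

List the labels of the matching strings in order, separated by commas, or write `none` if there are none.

i. "r" → match
ii. "qrqrrrrr" → match
iii. "q" → match
iv. "rrrrprrrqr" → no match
v. "rrp" → match
vi. "rrrqq" → no match
vii. "p" → match

i, ii, iii, v, vii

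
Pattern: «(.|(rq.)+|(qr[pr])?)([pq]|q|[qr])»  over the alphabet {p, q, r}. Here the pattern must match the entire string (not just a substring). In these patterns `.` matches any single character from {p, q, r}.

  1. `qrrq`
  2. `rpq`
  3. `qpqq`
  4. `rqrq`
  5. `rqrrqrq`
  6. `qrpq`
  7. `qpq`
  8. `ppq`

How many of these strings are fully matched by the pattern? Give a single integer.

4

1 → match
2 → no match
3 → no match
4 → match
5 → match
6 → match
7 → no match
8 → no match
Total matched: 4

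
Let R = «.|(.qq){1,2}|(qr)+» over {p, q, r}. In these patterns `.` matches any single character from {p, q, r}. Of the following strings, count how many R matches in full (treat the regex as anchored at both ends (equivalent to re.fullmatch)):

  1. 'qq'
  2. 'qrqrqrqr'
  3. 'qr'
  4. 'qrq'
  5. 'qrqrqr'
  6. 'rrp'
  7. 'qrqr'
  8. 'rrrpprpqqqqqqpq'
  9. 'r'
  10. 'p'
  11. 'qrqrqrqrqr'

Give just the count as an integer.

1 → no match
2 → match
3 → match
4 → no match
5 → match
6 → no match
7 → match
8 → no match
9 → match
10 → match
11 → match
Total matched: 7

7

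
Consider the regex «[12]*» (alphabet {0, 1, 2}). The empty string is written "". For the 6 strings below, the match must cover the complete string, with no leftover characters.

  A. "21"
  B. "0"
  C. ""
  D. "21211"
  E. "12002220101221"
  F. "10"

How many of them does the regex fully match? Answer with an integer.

A → match
B → no match
C → match
D → match
E → no match
F → no match
Total matched: 3

3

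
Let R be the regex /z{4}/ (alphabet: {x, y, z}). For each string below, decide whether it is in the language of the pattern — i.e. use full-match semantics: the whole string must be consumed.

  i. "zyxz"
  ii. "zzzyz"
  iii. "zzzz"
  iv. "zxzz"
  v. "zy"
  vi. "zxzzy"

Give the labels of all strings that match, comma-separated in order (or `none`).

iii

i → no match
ii → no match
iii → match
iv → no match
v → no match — must end with "z"
vi → no match — must end with "z"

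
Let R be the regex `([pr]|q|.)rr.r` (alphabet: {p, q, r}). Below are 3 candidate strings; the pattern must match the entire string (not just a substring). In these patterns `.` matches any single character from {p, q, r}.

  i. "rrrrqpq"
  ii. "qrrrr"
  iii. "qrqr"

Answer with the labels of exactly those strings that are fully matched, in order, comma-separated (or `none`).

i. "rrrrqpq" → no match — must end with "r"
ii. "qrrrr" → match
iii. "qrqr" → no match

ii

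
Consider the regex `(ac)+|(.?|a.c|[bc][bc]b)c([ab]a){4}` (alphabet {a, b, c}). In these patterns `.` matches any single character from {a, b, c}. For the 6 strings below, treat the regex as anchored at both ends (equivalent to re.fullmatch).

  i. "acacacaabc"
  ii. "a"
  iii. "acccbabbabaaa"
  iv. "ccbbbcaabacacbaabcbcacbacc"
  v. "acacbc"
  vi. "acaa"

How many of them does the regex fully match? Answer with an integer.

0

i → no match
ii → no match
iii → no match
iv → no match
v → no match
vi → no match
Total matched: 0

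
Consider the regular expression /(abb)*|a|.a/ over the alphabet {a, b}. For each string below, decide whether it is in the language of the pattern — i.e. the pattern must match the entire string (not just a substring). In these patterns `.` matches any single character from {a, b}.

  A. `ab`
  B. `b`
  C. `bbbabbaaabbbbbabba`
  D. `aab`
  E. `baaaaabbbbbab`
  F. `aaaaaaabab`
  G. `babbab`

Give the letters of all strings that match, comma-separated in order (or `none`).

A. `ab` → no match
B. `b` → no match
C → no match
D. `aab` → no match
E → no match
F. `aaaaaaabab` → no match
G. `babbab` → no match

none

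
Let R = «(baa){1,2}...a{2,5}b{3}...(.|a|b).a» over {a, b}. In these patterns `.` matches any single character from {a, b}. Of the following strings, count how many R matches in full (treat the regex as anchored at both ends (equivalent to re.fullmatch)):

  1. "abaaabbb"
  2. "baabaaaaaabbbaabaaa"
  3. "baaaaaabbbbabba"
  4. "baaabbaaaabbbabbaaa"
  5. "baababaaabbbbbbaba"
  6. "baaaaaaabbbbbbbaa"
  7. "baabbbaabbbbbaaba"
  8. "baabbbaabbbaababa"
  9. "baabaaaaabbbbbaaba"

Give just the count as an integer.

1 → no match — must start with "baa"
2 → match
3 → no match
4 → match
5 → match
6 → match
7 → match
8 → match
9 → match
Total matched: 7

7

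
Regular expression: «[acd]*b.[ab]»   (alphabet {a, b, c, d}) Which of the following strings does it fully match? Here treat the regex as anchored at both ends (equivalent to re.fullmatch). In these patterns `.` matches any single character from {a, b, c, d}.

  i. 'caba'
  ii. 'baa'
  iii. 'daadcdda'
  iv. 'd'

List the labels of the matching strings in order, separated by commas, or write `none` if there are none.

i → no match
ii → match
iii → no match
iv → no match

ii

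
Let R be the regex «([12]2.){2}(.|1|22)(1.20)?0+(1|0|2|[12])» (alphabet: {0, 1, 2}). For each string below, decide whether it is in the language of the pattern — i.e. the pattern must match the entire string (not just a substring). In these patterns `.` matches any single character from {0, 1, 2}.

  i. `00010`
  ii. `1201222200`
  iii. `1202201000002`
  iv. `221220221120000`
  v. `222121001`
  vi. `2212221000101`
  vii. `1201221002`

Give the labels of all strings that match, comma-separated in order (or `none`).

i → no match
ii → match
iii → match
iv → match
v → match
vi → no match
vii → match

ii, iii, iv, v, vii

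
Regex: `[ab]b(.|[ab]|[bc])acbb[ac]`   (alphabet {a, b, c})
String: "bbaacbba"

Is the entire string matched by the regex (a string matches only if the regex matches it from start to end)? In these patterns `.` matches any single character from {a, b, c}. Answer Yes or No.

Yes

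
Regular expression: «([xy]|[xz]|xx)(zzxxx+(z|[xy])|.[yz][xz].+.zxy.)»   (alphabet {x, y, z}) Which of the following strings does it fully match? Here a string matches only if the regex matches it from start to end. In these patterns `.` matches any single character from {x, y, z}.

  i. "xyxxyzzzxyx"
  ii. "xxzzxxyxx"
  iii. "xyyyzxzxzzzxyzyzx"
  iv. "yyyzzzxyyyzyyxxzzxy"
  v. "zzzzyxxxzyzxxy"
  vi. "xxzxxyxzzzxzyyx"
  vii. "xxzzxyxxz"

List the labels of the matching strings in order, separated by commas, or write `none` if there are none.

none

i → no match
ii → no match
iii → no match
iv → no match
v → no match
vi → no match
vii → no match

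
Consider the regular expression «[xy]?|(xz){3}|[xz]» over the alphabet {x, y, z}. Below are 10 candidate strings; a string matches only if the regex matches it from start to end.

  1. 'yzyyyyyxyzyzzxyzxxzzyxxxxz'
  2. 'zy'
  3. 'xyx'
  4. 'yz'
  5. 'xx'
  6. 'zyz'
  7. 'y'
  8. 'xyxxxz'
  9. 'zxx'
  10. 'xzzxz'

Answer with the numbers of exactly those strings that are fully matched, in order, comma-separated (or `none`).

7

1 → no match
2 → no match
3 → no match
4 → no match
5 → no match
6 → no match
7 → match
8 → no match
9 → no match
10 → no match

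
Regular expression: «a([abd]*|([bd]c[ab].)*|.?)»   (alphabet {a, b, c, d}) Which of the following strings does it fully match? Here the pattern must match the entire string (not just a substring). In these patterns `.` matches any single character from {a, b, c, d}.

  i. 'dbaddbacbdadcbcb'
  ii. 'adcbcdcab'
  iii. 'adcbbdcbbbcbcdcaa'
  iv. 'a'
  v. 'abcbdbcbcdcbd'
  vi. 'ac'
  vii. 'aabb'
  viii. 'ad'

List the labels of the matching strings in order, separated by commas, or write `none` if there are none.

ii, iii, iv, v, vi, vii, viii

i → no match — must start with 'a'
ii → match
iii → match
iv → match
v → match
vi → match
vii → match
viii → match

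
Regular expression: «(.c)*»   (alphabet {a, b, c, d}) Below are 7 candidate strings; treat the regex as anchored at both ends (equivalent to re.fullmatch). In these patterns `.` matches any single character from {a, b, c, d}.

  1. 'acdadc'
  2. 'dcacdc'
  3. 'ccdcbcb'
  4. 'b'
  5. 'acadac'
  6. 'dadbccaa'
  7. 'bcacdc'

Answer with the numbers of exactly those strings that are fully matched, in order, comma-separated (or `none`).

1 → no match
2 → match
3 → no match
4 → no match
5 → no match
6 → no match
7 → match

2, 7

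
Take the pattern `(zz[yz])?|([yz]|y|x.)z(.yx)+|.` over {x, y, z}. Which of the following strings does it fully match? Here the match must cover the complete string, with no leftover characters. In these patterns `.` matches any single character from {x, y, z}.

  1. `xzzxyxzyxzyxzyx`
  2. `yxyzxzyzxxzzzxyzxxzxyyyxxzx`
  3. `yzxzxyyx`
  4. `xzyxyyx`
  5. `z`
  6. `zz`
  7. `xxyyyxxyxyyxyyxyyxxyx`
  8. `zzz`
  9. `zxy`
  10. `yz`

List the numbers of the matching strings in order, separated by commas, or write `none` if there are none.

1, 5, 8

1 → match
2 → no match
3 → no match
4 → no match
5 → match
6 → no match
7 → no match
8 → match
9 → no match
10 → no match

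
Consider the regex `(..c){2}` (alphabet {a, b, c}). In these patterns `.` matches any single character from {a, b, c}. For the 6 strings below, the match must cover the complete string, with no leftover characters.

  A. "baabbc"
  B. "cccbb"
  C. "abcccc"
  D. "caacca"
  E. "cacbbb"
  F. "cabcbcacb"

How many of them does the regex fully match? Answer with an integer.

1

A → no match
B → no match — must end with "c"
C → match
D → no match — must end with "c"
E → no match — must end with "c"
F → no match — must end with "c"
Total matched: 1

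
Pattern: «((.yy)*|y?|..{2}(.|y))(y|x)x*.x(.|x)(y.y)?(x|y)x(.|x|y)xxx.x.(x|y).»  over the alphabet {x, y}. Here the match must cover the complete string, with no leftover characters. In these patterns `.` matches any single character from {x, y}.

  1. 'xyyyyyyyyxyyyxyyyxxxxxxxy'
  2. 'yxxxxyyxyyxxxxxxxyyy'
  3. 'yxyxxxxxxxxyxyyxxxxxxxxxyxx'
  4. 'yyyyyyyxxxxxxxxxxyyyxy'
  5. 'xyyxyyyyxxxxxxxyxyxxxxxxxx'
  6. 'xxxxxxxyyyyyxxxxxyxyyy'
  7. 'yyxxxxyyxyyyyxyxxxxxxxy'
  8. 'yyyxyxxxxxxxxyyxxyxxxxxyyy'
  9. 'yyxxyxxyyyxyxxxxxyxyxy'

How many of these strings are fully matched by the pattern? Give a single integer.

1 → no match
2 → match
3 → no match
4 → no match
5 → no match
6 → match
7 → no match
8 → no match
9 → no match
Total matched: 2

2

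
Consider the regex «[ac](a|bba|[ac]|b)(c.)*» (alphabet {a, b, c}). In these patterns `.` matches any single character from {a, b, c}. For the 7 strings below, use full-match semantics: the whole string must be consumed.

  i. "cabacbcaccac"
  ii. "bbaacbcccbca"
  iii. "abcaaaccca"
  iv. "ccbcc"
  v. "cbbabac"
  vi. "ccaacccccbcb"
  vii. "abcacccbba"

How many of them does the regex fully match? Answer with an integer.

i. "cabacbcaccac" → no match
ii. "bbaacbcccbca" → no match
iii. "abcaaaccca" → no match
iv. "ccbcc" → no match
v. "cbbabac" → no match
vi. "ccaacccccbcb" → no match
vii. "abcacccbba" → no match
Total matched: 0

0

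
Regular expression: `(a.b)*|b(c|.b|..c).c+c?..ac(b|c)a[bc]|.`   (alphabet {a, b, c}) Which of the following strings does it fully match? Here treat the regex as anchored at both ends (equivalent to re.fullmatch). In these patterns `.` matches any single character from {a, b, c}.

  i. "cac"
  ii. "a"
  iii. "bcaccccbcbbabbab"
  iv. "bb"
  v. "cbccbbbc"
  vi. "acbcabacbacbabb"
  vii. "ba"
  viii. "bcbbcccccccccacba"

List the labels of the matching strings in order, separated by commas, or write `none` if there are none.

ii

i. "cac" → no match
ii. "a" → match
iii → no match
iv. "bb" → no match
v. "cbccbbbc" → no match
vi → no match
vii. "ba" → no match
viii → no match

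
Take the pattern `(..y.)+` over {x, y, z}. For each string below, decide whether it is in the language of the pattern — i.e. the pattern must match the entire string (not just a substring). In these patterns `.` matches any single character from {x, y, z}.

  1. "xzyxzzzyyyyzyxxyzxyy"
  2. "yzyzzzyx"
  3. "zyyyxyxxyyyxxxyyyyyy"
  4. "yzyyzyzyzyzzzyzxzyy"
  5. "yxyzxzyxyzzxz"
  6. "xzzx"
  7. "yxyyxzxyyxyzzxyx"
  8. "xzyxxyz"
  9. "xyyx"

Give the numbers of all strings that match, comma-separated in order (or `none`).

2, 9

1 → no match
2. "yzyzzzyx" → match
3 → no match
4 → no match
5 → no match
6. "xzzx" → no match
7 → no match
8. "xzyxxyz" → no match
9. "xyyx" → match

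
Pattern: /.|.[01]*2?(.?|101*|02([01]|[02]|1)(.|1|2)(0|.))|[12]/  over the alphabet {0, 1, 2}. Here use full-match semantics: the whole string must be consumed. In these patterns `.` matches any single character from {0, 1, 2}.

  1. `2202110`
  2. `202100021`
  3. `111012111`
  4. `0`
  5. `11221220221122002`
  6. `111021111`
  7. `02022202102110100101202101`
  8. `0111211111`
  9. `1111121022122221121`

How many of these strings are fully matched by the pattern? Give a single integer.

1 → match
2 → no match
3 → no match
4 → match
5 → no match
6 → no match
7 → no match
8 → no match
9 → no match
Total matched: 2

2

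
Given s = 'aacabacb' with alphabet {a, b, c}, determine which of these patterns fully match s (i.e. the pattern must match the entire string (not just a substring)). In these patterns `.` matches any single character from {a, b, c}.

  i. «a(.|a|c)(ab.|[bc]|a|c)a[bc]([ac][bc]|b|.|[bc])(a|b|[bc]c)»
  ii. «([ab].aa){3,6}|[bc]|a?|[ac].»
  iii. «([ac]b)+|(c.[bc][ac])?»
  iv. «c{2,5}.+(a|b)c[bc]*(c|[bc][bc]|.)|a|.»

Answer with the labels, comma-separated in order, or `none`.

i

i → match
ii → no match
iii → no match
iv → no match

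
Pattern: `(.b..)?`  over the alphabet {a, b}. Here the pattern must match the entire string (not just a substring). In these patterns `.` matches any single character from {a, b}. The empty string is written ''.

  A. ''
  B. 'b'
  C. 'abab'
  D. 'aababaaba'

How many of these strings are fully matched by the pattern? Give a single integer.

A. '' → match
B. 'b' → no match
C. 'abab' → match
D. 'aababaaba' → no match
Total matched: 2

2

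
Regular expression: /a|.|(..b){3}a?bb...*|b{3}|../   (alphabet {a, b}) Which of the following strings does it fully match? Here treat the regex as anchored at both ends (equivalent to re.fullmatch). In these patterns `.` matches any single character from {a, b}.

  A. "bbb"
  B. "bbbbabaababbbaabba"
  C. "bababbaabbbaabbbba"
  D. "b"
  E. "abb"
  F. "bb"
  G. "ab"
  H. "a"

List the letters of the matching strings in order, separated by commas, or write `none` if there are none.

A → match
B → match
C → match
D → match
E → no match
F → match
G → match
H → match

A, B, C, D, F, G, H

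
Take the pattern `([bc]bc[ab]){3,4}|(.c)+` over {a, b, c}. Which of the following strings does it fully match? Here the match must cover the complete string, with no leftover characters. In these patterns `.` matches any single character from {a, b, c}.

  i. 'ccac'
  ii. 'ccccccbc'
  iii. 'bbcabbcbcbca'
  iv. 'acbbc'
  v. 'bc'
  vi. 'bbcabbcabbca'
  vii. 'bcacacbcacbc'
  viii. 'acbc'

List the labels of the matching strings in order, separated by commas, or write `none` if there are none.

i, ii, iii, v, vi, vii, viii

i → match
ii → match
iii → match
iv → no match
v → match
vi → match
vii → match
viii → match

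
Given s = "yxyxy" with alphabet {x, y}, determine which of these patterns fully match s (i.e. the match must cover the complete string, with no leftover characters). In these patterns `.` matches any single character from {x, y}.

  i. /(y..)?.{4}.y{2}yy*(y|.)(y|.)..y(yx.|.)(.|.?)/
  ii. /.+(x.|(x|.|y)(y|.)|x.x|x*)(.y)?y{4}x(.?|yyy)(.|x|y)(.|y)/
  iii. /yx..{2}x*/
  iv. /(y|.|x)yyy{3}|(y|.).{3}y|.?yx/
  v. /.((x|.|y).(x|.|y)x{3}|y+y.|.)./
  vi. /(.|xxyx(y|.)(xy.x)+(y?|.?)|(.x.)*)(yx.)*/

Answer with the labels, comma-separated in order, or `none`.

i → no match
ii → no match
iii → match
iv → match
v → no match
vi → no match

iii, iv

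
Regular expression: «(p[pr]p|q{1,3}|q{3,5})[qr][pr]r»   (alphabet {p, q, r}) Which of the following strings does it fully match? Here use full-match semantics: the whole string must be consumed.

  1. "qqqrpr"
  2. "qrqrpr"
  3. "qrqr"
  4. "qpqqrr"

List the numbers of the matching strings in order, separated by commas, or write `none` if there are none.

1

1 → match
2 → no match
3 → no match
4 → no match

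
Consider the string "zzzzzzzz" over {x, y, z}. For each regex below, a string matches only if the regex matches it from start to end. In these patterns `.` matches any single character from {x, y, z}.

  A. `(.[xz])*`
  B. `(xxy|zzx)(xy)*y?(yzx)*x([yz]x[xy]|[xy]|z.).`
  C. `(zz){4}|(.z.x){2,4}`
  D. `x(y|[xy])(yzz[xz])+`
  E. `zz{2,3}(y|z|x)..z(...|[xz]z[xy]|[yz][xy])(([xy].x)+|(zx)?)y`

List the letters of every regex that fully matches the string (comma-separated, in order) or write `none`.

A → match
B → no match
C → match
D → no match — must start with "x"
E → no match — must end with "y"

A, C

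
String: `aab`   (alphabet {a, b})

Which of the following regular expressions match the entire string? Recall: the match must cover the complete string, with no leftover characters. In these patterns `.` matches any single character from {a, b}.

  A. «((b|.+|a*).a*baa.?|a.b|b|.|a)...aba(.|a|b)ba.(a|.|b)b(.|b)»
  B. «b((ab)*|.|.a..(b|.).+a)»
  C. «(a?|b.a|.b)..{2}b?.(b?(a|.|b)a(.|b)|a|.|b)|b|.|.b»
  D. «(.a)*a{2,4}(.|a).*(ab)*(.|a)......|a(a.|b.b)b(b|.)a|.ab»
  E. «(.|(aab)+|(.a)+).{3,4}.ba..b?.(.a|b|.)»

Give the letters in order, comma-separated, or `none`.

A → no match
B → no match — must start with `b`
C → no match
D → match
E → no match

D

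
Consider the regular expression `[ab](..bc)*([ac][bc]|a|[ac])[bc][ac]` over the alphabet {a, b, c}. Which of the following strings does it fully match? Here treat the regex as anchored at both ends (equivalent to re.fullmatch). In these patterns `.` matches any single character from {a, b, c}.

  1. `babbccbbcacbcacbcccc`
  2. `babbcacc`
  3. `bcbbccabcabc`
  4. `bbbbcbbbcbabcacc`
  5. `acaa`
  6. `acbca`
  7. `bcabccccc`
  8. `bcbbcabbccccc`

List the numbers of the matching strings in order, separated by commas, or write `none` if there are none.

1, 2, 3, 4, 6, 7, 8

1 → match
2. `babbcacc` → match
3. `bcbbccabcabc` → match
4 → match
5. `acaa` → no match
6. `acbca` → match
7. `bcabccccc` → match
8 → match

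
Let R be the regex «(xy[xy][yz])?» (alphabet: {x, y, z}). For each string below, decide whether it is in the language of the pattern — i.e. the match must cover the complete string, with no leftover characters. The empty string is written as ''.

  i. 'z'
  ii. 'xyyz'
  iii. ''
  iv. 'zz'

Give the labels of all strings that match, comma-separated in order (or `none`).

i → no match
ii → match
iii → match
iv → no match

ii, iii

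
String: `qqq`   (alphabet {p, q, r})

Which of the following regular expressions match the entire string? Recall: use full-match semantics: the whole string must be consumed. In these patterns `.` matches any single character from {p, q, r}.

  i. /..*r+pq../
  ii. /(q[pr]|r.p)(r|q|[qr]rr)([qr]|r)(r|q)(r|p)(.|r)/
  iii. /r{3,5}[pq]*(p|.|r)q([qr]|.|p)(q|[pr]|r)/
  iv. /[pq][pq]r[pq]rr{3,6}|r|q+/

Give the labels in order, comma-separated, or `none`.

iv

i → no match
ii → no match
iii → no match — must start with `r`
iv → match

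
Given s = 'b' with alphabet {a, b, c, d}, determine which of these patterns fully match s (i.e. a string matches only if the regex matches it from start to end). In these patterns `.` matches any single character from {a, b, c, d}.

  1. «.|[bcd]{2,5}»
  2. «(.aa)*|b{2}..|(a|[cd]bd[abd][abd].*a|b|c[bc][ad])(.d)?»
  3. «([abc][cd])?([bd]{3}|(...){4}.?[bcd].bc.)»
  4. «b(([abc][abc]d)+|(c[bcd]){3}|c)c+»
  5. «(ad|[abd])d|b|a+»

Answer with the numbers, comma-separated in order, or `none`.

1 → match
2 → match
3 → no match
4 → no match — must end with 'c'
5 → match

1, 2, 5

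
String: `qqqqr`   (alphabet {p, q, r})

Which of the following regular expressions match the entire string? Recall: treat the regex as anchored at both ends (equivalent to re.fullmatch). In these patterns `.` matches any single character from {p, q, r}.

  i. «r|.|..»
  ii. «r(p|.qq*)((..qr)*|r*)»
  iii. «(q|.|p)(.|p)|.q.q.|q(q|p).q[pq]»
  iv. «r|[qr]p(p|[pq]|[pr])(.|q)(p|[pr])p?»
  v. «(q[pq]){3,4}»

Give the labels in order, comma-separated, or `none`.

i → no match
ii → no match — must start with `r`
iii → match
iv → no match
v → no match

iii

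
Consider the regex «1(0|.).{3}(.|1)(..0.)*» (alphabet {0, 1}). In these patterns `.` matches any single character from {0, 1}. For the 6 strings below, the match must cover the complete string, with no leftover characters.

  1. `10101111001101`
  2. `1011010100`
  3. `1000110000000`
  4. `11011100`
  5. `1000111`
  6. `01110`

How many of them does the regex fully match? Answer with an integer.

1 → match
2 → match
3 → no match
4 → no match
5 → no match
6 → no match — must start with `1`
Total matched: 2

2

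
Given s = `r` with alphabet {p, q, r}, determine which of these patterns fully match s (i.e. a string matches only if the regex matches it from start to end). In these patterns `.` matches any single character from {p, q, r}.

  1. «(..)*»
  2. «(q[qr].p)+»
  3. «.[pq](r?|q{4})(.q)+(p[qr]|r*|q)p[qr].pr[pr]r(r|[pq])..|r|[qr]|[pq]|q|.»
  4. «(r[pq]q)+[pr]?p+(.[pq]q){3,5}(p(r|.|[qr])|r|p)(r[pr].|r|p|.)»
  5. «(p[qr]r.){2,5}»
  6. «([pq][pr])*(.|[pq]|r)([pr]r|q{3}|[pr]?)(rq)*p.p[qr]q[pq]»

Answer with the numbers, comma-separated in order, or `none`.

1 → no match
2 → no match — must start with `q`
3 → match
4 → no match
5 → no match — must start with `p`
6 → no match

3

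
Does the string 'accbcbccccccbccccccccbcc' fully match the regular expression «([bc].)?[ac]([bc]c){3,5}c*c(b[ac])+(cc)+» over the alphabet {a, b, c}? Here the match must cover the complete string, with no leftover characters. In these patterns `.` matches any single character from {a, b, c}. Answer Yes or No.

No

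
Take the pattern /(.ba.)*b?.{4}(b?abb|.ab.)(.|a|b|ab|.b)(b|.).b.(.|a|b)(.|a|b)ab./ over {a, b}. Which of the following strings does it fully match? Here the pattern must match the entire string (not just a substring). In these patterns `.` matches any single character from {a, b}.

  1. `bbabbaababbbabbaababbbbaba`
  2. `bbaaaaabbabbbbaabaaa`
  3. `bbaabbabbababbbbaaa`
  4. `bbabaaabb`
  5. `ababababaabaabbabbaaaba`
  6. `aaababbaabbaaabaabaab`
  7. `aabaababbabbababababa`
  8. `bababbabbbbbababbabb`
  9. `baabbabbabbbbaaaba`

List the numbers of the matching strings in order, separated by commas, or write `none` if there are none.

1 → no match
2 → no match
3 → no match
4 → no match
5 → match
6 → no match
7 → no match
8 → match
9 → match

5, 8, 9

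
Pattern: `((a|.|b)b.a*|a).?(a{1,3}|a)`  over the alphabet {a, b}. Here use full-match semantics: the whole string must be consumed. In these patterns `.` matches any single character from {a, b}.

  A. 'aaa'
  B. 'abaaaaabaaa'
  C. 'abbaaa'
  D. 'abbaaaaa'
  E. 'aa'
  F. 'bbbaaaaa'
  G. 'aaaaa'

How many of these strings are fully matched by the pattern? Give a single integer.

A → match
B → match
C → match
D → match
E → match
F → match
G → match
Total matched: 7

7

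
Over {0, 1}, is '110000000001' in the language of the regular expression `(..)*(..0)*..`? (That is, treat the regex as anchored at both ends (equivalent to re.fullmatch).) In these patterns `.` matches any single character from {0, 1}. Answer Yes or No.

Yes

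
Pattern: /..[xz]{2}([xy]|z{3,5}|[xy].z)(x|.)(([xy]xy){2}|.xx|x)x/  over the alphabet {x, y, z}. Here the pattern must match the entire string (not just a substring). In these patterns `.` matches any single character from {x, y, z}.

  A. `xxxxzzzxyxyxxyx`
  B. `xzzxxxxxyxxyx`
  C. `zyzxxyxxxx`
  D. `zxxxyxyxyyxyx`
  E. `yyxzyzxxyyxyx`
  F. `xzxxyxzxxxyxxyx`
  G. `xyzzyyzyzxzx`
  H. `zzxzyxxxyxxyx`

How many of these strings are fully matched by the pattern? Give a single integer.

7

A → match
B → match
C → match
D → match
E → match
F → match
G → no match
H → match
Total matched: 7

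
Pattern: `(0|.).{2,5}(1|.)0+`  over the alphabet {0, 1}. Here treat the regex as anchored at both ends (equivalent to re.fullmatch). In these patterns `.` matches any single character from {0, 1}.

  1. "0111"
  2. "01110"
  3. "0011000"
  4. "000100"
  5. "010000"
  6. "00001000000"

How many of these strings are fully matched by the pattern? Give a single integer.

5

1 → no match — must end with "0"
2 → match
3 → match
4 → match
5 → match
6 → match
Total matched: 5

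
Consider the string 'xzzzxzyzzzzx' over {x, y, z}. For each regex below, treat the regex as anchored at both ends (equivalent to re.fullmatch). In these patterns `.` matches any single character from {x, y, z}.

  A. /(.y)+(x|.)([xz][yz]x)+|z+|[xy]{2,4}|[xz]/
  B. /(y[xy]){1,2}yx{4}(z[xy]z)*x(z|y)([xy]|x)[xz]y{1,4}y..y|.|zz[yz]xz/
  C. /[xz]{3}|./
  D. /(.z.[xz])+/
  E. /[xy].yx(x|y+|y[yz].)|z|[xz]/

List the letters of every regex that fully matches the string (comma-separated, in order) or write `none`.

A → no match
B → no match
C → no match
D → match
E → no match

D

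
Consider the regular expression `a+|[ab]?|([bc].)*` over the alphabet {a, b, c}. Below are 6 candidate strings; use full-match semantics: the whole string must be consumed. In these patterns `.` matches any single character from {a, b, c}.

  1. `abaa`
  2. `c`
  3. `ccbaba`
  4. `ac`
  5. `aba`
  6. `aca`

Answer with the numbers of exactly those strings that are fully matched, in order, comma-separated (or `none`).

1. `abaa` → no match
2. `c` → no match
3. `ccbaba` → match
4. `ac` → no match
5. `aba` → no match
6. `aca` → no match

3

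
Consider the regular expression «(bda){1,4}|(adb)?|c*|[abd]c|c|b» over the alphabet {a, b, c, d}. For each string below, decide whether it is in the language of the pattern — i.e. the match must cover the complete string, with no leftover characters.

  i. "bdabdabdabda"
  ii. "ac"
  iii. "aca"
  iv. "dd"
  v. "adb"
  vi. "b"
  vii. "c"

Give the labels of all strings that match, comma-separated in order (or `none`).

i. "bdabdabdabda" → match
ii. "ac" → match
iii. "aca" → no match
iv. "dd" → no match
v. "adb" → match
vi. "b" → match
vii. "c" → match

i, ii, v, vi, vii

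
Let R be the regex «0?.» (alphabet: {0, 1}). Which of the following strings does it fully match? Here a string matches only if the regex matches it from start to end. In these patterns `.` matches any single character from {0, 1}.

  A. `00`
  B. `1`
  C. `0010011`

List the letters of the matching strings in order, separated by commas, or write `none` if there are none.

A, B

A → match
B → match
C → no match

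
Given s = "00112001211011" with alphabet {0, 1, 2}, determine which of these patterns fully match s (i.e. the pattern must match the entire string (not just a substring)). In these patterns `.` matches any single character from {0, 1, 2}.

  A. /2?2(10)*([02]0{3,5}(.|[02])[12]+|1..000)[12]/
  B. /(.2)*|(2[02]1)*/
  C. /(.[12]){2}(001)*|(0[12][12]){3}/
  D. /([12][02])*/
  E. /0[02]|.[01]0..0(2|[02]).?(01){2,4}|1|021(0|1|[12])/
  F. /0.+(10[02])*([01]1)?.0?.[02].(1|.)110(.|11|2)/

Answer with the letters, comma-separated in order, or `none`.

A → no match
B → no match
C → no match
D → no match
E → no match
F → match

F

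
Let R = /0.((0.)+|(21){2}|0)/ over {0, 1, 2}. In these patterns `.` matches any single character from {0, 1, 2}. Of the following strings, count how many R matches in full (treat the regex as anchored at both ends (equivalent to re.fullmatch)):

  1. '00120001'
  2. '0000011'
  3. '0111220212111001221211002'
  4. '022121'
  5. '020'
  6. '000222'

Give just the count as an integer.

2

1 → no match
2 → no match
3 → no match
4 → match
5 → match
6 → no match
Total matched: 2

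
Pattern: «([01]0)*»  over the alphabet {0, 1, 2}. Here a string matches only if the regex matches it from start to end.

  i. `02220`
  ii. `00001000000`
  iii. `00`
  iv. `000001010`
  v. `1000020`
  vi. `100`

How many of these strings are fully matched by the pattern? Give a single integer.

i → no match
ii → no match
iii → match
iv → no match
v → no match
vi → no match
Total matched: 1

1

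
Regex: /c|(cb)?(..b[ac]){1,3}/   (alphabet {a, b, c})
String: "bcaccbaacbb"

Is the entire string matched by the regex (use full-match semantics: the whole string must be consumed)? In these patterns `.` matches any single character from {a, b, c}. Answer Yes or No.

No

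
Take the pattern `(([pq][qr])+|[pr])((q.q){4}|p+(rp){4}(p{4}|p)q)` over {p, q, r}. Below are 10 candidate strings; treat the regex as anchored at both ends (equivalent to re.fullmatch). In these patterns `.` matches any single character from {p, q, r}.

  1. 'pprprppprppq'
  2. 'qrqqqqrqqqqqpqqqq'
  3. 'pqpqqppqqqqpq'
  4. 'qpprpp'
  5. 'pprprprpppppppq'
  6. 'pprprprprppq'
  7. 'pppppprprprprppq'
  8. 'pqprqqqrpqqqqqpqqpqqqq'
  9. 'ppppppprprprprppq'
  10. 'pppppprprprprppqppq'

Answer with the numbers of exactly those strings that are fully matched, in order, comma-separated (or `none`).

6, 7, 8, 9

1. 'pprprppprppq' → no match
2 → no match
3 → no match
4. 'qpprpp' → no match
5 → no match
6. 'pprprprprppq' → match
7 → match
8 → match
9 → match
10 → no match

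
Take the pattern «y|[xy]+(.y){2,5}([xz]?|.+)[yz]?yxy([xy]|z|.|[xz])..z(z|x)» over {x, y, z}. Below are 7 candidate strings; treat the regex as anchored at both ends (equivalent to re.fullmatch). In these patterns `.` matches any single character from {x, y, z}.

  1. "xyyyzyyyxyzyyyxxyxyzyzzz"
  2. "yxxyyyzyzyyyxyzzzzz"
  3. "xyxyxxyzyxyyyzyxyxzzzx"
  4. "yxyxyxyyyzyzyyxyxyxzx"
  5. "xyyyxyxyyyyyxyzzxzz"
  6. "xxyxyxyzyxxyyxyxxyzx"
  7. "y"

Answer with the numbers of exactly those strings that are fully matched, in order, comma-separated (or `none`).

1 → match
2 → match
3 → match
4 → match
5 → match
6 → match
7. "y" → match

1, 2, 3, 4, 5, 6, 7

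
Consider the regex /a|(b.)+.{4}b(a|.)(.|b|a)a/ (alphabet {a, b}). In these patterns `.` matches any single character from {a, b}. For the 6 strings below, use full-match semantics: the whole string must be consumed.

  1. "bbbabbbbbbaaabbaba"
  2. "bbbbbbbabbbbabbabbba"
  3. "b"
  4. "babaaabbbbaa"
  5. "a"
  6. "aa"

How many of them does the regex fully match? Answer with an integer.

1 → match
2 → match
3 → no match — must end with "a"
4 → match
5 → match
6 → no match
Total matched: 4

4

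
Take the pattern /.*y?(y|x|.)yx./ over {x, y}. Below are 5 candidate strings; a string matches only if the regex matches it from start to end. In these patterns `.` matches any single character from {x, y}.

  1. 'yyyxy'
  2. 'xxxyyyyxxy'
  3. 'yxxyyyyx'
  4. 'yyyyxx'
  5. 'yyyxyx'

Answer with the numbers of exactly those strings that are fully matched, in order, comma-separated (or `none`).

1 → match
2 → no match
3 → no match
4 → match
5 → no match

1, 4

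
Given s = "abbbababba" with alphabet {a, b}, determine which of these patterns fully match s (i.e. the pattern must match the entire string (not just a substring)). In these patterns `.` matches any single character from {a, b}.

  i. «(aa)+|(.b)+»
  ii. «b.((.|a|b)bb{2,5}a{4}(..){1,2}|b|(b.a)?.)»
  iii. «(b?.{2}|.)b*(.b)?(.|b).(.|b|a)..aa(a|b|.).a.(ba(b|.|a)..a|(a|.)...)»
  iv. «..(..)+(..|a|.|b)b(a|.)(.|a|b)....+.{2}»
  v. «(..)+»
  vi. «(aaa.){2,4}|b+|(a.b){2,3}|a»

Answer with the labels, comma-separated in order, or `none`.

v

i → no match
ii → no match — must start with "b"
iii → no match
iv → no match
v → match
vi → no match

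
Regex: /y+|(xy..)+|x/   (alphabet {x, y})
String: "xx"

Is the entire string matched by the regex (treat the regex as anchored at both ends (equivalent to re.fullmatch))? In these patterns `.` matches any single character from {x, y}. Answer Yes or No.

No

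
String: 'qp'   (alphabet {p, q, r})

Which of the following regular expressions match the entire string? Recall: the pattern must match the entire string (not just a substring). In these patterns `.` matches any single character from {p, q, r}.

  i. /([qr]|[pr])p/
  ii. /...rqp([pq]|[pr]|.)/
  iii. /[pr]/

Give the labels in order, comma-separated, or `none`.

i → match
ii → no match
iii → no match

i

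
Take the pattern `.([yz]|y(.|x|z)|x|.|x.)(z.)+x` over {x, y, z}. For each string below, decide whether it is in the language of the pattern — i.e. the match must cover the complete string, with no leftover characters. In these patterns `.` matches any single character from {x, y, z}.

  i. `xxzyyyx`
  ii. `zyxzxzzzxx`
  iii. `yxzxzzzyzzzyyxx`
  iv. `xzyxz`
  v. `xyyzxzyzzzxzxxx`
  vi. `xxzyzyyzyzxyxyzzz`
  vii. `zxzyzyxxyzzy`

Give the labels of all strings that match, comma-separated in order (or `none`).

i. `xxzyyyx` → no match
ii. `zyxzxzzzxx` → match
iii → no match
iv. `xzyxz` → no match — must end with `x`
v → no match
vi → no match — must end with `x`
vii. `zxzyzyxxyzzy` → no match — must end with `x`

ii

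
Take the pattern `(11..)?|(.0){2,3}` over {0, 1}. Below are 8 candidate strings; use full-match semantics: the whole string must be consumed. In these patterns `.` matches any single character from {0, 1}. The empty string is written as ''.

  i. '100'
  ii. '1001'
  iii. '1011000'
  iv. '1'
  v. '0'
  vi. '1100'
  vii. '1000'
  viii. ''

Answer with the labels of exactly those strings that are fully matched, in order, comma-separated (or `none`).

vi, vii, viii

i → no match
ii → no match
iii → no match
iv → no match
v → no match
vi → match
vii → match
viii → match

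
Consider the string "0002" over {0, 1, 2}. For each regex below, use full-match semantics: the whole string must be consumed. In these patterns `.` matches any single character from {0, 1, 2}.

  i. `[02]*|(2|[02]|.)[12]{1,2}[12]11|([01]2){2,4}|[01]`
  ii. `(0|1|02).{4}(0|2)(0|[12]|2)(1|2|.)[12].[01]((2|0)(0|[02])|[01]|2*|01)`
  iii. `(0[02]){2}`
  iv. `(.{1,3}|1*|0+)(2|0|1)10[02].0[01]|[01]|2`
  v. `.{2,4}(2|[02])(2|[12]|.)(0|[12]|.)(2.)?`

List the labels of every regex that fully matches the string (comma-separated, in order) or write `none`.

i → match
ii → no match
iii → match
iv → no match
v → no match

i, iii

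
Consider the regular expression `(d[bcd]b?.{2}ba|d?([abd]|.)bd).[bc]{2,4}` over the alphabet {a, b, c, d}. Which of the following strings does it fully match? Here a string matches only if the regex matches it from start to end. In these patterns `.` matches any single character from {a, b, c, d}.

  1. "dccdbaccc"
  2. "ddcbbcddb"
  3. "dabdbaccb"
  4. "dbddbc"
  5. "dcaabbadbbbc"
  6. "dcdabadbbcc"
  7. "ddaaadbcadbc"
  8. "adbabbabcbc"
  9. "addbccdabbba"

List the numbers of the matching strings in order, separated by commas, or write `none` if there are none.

1, 4, 6

1. "dccdbaccc" → match
2. "ddcbbcddb" → no match
3. "dabdbaccb" → no match
4. "dbddbc" → match
5. "dcaabbadbbbc" → no match
6. "dcdabadbbcc" → match
7. "ddaaadbcadbc" → no match
8. "adbabbabcbc" → no match
9. "addbccdabbba" → no match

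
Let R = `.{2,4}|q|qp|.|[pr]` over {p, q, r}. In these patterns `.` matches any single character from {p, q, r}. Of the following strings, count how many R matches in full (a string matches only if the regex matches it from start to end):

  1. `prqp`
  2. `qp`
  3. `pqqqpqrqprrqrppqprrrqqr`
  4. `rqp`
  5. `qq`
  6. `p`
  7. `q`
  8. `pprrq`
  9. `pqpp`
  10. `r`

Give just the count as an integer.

1 → match
2 → match
3 → no match
4 → match
5 → match
6 → match
7 → match
8 → no match
9 → match
10 → match
Total matched: 8

8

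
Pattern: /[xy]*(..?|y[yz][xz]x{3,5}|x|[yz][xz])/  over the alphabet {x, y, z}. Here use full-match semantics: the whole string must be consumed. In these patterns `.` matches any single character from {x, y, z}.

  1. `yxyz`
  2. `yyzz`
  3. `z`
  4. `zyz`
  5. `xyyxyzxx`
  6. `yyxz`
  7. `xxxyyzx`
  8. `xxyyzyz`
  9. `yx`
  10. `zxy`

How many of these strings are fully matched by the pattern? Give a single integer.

1. `yxyz` → match
2. `yyzz` → match
3. `z` → match
4. `zyz` → no match
5. `xyyxyzxx` → no match
6. `yyxz` → match
7. `xxxyyzx` → match
8. `xxyyzyz` → no match
9. `yx` → match
10. `zxy` → no match
Total matched: 6

6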